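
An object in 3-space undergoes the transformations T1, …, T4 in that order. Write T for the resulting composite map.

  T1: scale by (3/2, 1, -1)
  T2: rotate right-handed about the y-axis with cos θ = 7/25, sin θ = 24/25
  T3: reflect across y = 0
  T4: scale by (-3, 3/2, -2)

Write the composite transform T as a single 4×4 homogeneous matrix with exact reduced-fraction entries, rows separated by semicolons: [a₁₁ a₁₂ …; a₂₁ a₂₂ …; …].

T1 = [3/2 0 0 0; 0 1 0 0; 0 0 -1 0; 0 0 0 1]
T2·T1 = [21/50 0 -24/25 0; 0 1 0 0; -36/25 0 -7/25 0; 0 0 0 1]
T3·…·T1 = [21/50 0 -24/25 0; 0 -1 0 0; -36/25 0 -7/25 0; 0 0 0 1]
T4·…·T1 = [-63/50 0 72/25 0; 0 -3/2 0 0; 72/25 0 14/25 0; 0 0 0 1]

T = [-63/50 0 72/25 0; 0 -3/2 0 0; 72/25 0 14/25 0; 0 0 0 1]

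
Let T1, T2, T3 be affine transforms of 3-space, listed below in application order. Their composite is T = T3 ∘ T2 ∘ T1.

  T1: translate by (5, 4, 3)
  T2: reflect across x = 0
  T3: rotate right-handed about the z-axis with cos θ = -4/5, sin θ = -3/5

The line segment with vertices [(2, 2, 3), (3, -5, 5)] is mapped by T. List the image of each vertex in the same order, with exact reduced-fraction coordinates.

image vertices: (46/5, -3/5, 6), (29/5, 28/5, 8)

T1 translate by (5, 4, 3): (2, 2, 3) → (7, 6, 6); (3, -5, 5) → (8, -1, 8)
T2 reflect across x = 0: (7, 6, 6) → (-7, 6, 6); (8, -1, 8) → (-8, -1, 8)
T3 rotate right-handed about the z-axis with cos θ = -4/5, sin θ = -3/5: (-7, 6, 6) → (46/5, -3/5, 6); (-8, -1, 8) → (29/5, 28/5, 8)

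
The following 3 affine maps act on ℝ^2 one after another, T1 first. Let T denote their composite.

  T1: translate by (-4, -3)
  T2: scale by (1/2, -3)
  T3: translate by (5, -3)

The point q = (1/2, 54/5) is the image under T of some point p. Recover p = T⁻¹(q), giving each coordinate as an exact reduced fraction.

p = (-5, -8/5)

T1 = [1 0 -4; 0 1 -3; 0 0 1]
T2·T1 = [1/2 0 -2; 0 -3 9; 0 0 1]
T3·…·T1 = [1/2 0 3; 0 -3 6; 0 0 1]
det M = -3/2; M⁻¹ = [2 0 -6; 0 -1/3 2; 0 0 1]
M⁻¹ · (1/2, 54/5)ᵀ = (-5, -8/5)ᵀ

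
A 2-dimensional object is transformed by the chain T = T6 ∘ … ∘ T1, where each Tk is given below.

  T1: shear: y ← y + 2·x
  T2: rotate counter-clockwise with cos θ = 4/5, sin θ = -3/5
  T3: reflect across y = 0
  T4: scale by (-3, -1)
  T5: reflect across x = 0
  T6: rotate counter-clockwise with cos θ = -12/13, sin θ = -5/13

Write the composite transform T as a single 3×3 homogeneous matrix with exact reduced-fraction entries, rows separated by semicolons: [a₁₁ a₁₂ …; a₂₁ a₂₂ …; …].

T = [-67/13 -88/65 0; -42/13 -93/65 0; 0 0 1]

T1 = [1 0 0; 2 1 0; 0 0 1]
T2·T1 = [2 3/5 0; 1 4/5 0; 0 0 1]
T3·…·T1 = [2 3/5 0; -1 -4/5 0; 0 0 1]
T4·…·T1 = [-6 -9/5 0; 1 4/5 0; 0 0 1]
T5·…·T1 = [6 9/5 0; 1 4/5 0; 0 0 1]
T6·…·T1 = [-67/13 -88/65 0; -42/13 -93/65 0; 0 0 1]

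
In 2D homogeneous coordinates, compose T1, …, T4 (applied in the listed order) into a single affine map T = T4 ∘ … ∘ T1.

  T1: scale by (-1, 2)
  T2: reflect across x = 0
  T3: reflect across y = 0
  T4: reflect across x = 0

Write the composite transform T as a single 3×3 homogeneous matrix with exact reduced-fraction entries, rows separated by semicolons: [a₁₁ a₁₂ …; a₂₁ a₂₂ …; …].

T1 = [-1 0 0; 0 2 0; 0 0 1]
T2·T1 = [1 0 0; 0 2 0; 0 0 1]
T3·…·T1 = [1 0 0; 0 -2 0; 0 0 1]
T4·…·T1 = [-1 0 0; 0 -2 0; 0 0 1]

T = [-1 0 0; 0 -2 0; 0 0 1]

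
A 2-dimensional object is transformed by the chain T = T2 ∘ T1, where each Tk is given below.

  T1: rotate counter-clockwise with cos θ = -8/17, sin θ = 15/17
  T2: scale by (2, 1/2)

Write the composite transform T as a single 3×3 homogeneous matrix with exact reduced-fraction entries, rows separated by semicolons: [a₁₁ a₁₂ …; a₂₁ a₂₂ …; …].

T = [-16/17 -30/17 0; 15/34 -4/17 0; 0 0 1]

T1 = [-8/17 -15/17 0; 15/17 -8/17 0; 0 0 1]
T2·T1 = [-16/17 -30/17 0; 15/34 -4/17 0; 0 0 1]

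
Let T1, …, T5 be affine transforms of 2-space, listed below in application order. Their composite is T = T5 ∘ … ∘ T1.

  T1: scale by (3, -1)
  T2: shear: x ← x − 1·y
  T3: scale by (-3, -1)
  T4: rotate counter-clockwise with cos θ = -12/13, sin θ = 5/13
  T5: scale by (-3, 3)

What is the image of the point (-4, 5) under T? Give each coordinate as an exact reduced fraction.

T(p) = (831/13, 135/13)

T1 scale by (3, -1): (-4, 5) → (-12, -5)
T2 shear: x ← x − 1·y: (-12, -5) → (-7, -5)
T3 scale by (-3, -1): (-7, -5) → (21, 5)
T4 rotate counter-clockwise with cos θ = -12/13, sin θ = 5/13: (21, 5) → (-277/13, 45/13)
T5 scale by (-3, 3): (-277/13, 45/13) → (831/13, 135/13)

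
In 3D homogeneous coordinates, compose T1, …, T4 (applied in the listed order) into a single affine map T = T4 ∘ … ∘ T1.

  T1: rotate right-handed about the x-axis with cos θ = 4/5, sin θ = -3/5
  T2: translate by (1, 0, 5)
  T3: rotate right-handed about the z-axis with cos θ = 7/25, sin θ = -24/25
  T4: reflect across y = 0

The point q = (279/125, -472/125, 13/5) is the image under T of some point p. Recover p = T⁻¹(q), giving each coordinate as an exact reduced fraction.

p = (-4, 4, 0)

T1 = [1 0 0 0; 0 4/5 3/5 0; 0 -3/5 4/5 0; 0 0 0 1]
T2·T1 = [1 0 0 1; 0 4/5 3/5 0; 0 -3/5 4/5 5; 0 0 0 1]
T3·…·T1 = [7/25 96/125 72/125 7/25; -24/25 28/125 21/125 -24/25; 0 -3/5 4/5 5; 0 0 0 1]
T4·…·T1 = [7/25 96/125 72/125 7/25; 24/25 -28/125 -21/125 24/25; 0 -3/5 4/5 5; 0 0 0 1]
det M = -1; M⁻¹ = [7/25 24/25 0 -1; 96/125 -28/125 -3/5 3; 72/125 -21/125 4/5 -4; 0 0 0 1]
M⁻¹ · (279/125, -472/125, 13/5)ᵀ = (-4, 4, 0)ᵀ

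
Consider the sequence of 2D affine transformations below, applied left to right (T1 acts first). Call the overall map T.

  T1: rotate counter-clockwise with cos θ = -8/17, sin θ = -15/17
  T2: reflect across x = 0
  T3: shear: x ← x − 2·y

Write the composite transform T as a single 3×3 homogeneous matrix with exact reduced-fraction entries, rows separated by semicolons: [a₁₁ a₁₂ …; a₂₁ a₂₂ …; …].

T1 = [-8/17 15/17 0; -15/17 -8/17 0; 0 0 1]
T2·T1 = [8/17 -15/17 0; -15/17 -8/17 0; 0 0 1]
T3·…·T1 = [38/17 1/17 0; -15/17 -8/17 0; 0 0 1]

T = [38/17 1/17 0; -15/17 -8/17 0; 0 0 1]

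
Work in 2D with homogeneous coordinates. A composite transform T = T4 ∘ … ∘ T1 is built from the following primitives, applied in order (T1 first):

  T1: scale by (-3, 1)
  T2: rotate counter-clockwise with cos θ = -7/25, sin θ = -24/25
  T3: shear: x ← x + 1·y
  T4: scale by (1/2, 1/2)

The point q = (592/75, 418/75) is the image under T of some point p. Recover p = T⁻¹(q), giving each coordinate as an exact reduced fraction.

T1 = [-3 0 0; 0 1 0; 0 0 1]
T2·T1 = [21/25 24/25 0; 72/25 -7/25 0; 0 0 1]
T3·…·T1 = [93/25 17/25 0; 72/25 -7/25 0; 0 0 1]
T4·…·T1 = [93/50 17/50 0; 36/25 -7/50 0; 0 0 1]
det M = -3/4; M⁻¹ = [14/75 34/75 0; 48/25 -62/25 0; 0 0 1]
M⁻¹ · (592/75, 418/75)ᵀ = (4, 4/3)ᵀ

p = (4, 4/3)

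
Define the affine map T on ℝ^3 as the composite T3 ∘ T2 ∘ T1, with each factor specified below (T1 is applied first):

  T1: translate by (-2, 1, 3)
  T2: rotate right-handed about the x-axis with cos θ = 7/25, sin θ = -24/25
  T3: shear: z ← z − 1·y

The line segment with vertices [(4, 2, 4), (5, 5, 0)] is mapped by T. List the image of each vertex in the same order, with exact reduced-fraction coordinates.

image vertices: (2, 189/25, -212/25), (3, 114/25, -237/25)

T1 translate by (-2, 1, 3): (4, 2, 4) → (2, 3, 7); (5, 5, 0) → (3, 6, 3)
T2 rotate right-handed about the x-axis with cos θ = 7/25, sin θ = -24/25: (2, 3, 7) → (2, 189/25, -23/25); (3, 6, 3) → (3, 114/25, -123/25)
T3 shear: z ← z − 1·y: (2, 189/25, -23/25) → (2, 189/25, -212/25); (3, 114/25, -123/25) → (3, 114/25, -237/25)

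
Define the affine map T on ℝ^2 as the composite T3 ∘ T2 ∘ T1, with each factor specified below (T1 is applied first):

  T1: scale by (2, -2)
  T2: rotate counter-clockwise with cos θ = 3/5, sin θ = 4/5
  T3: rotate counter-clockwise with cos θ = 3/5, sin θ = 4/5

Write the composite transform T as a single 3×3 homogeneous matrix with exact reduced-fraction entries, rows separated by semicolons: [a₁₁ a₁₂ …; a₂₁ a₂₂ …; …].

T = [-14/25 48/25 0; 48/25 14/25 0; 0 0 1]

T1 = [2 0 0; 0 -2 0; 0 0 1]
T2·T1 = [6/5 8/5 0; 8/5 -6/5 0; 0 0 1]
T3·…·T1 = [-14/25 48/25 0; 48/25 14/25 0; 0 0 1]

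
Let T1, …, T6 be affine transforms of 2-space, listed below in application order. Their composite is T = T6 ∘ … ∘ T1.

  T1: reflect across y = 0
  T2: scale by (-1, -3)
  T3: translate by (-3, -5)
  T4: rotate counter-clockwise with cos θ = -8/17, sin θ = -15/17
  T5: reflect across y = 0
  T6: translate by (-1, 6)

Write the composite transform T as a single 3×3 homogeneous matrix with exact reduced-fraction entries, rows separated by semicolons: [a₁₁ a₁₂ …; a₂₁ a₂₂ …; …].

T1 = [1 0 0; 0 -1 0; 0 0 1]
T2·T1 = [-1 0 0; 0 3 0; 0 0 1]
T3·…·T1 = [-1 0 -3; 0 3 -5; 0 0 1]
T4·…·T1 = [8/17 45/17 -3; 15/17 -24/17 5; 0 0 1]
T5·…·T1 = [8/17 45/17 -3; -15/17 24/17 -5; 0 0 1]
T6·…·T1 = [8/17 45/17 -4; -15/17 24/17 1; 0 0 1]

T = [8/17 45/17 -4; -15/17 24/17 1; 0 0 1]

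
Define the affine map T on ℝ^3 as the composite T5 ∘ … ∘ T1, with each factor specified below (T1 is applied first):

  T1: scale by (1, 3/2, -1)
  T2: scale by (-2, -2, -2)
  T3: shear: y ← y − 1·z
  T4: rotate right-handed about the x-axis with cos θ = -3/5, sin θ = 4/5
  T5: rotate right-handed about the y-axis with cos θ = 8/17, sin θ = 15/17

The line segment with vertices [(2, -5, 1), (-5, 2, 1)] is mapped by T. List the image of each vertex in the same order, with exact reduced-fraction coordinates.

T1 scale by (1, 3/2, -1): (2, -5, 1) → (2, -15/2, -1); (-5, 2, 1) → (-5, 3, -1)
T2 scale by (-2, -2, -2): (2, -15/2, -1) → (-4, 15, 2); (-5, 3, -1) → (10, -6, 2)
T3 shear: y ← y − 1·z: (-4, 15, 2) → (-4, 13, 2); (10, -6, 2) → (10, -8, 2)
T4 rotate right-handed about the x-axis with cos θ = -3/5, sin θ = 4/5: (-4, 13, 2) → (-4, -47/5, 46/5); (10, -8, 2) → (10, 16/5, -38/5)
T5 rotate right-handed about the y-axis with cos θ = 8/17, sin θ = 15/17: (-4, -47/5, 46/5) → (106/17, -47/5, 668/85); (10, 16/5, -38/5) → (-2, 16/5, -62/5)

image vertices: (106/17, -47/5, 668/85), (-2, 16/5, -62/5)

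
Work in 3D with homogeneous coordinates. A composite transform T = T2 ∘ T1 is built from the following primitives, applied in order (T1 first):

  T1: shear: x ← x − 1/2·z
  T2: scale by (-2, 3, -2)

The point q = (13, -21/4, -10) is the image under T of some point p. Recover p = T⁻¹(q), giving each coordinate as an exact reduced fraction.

p = (-4, -7/4, 5)

T1 = [1 0 -1/2 0; 0 1 0 0; 0 0 1 0; 0 0 0 1]
T2·T1 = [-2 0 1 0; 0 3 0 0; 0 0 -2 0; 0 0 0 1]
det M = 12; M⁻¹ = [-1/2 0 -1/4 0; 0 1/3 0 0; 0 0 -1/2 0; 0 0 0 1]
M⁻¹ · (13, -21/4, -10)ᵀ = (-4, -7/4, 5)ᵀ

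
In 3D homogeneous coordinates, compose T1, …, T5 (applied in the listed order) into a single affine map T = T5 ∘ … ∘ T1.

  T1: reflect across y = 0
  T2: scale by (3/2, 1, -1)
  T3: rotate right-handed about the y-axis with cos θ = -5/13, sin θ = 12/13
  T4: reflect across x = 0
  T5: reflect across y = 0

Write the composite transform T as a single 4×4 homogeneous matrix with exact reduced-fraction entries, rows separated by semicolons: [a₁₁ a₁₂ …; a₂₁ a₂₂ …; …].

T1 = [1 0 0 0; 0 -1 0 0; 0 0 1 0; 0 0 0 1]
T2·T1 = [3/2 0 0 0; 0 -1 0 0; 0 0 -1 0; 0 0 0 1]
T3·…·T1 = [-15/26 0 -12/13 0; 0 -1 0 0; -18/13 0 5/13 0; 0 0 0 1]
T4·…·T1 = [15/26 0 12/13 0; 0 -1 0 0; -18/13 0 5/13 0; 0 0 0 1]
T5·…·T1 = [15/26 0 12/13 0; 0 1 0 0; -18/13 0 5/13 0; 0 0 0 1]

T = [15/26 0 12/13 0; 0 1 0 0; -18/13 0 5/13 0; 0 0 0 1]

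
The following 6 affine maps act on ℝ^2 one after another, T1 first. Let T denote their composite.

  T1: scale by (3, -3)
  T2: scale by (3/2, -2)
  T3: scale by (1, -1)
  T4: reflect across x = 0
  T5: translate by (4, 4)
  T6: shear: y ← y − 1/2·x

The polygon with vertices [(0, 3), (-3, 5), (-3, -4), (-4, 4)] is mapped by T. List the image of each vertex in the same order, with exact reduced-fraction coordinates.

image vertices: (4, -16), (35/2, -139/4), (35/2, 77/4), (22, -31)

T1 scale by (3, -3): (0, 3) → (0, -9); (-3, 5) → (-9, -15); (-3, -4) → (-9, 12); (-4, 4) → (-12, -12)
T2 scale by (3/2, -2): (0, -9) → (0, 18); (-9, -15) → (-27/2, 30); (-9, 12) → (-27/2, -24); (-12, -12) → (-18, 24)
T3 scale by (1, -1): (0, 18) → (0, -18); (-27/2, 30) → (-27/2, -30); (-27/2, -24) → (-27/2, 24); (-18, 24) → (-18, -24)
T4 reflect across x = 0: (0, -18) → (0, -18); (-27/2, -30) → (27/2, -30); (-27/2, 24) → (27/2, 24); (-18, -24) → (18, -24)
T5 translate by (4, 4): (0, -18) → (4, -14); (27/2, -30) → (35/2, -26); (27/2, 24) → (35/2, 28); (18, -24) → (22, -20)
T6 shear: y ← y − 1/2·x: (4, -14) → (4, -16); (35/2, -26) → (35/2, -139/4); (35/2, 28) → (35/2, 77/4); (22, -20) → (22, -31)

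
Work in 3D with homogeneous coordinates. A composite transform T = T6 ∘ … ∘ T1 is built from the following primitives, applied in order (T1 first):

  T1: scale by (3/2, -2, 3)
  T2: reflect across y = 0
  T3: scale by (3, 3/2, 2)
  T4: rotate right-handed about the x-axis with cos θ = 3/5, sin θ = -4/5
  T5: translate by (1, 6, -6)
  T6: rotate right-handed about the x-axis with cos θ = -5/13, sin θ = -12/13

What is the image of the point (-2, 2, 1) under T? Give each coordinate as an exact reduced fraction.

T(p) = (-8, -792/65, -684/65)

T1 scale by (3/2, -2, 3): (-2, 2, 1) → (-3, -4, 3)
T2 reflect across y = 0: (-3, -4, 3) → (-3, 4, 3)
T3 scale by (3, 3/2, 2): (-3, 4, 3) → (-9, 6, 6)
T4 rotate right-handed about the x-axis with cos θ = 3/5, sin θ = -4/5: (-9, 6, 6) → (-9, 42/5, -6/5)
T5 translate by (1, 6, -6): (-9, 42/5, -6/5) → (-8, 72/5, -36/5)
T6 rotate right-handed about the x-axis with cos θ = -5/13, sin θ = -12/13: (-8, 72/5, -36/5) → (-8, -792/65, -684/65)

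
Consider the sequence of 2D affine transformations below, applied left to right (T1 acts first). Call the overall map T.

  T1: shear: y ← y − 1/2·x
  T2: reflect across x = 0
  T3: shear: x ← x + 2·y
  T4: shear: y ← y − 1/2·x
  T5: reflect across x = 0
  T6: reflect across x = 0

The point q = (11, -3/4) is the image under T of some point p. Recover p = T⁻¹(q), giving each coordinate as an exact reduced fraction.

T1 = [1 0 0; -1/2 1 0; 0 0 1]
T2·T1 = [-1 0 0; -1/2 1 0; 0 0 1]
T3·…·T1 = [-2 2 0; -1/2 1 0; 0 0 1]
T4·…·T1 = [-2 2 0; 1/2 0 0; 0 0 1]
T5·…·T1 = [2 -2 0; 1/2 0 0; 0 0 1]
T6·…·T1 = [-2 2 0; 1/2 0 0; 0 0 1]
det M = -1; M⁻¹ = [0 2 0; 1/2 2 0; 0 0 1]
M⁻¹ · (11, -3/4)ᵀ = (-3/2, 4)ᵀ

p = (-3/2, 4)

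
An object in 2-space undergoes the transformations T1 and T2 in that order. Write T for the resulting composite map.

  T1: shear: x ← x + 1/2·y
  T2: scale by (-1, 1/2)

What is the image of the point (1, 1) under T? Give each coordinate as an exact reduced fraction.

T(p) = (-3/2, 1/2)

T1 shear: x ← x + 1/2·y: (1, 1) → (3/2, 1)
T2 scale by (-1, 1/2): (3/2, 1) → (-3/2, 1/2)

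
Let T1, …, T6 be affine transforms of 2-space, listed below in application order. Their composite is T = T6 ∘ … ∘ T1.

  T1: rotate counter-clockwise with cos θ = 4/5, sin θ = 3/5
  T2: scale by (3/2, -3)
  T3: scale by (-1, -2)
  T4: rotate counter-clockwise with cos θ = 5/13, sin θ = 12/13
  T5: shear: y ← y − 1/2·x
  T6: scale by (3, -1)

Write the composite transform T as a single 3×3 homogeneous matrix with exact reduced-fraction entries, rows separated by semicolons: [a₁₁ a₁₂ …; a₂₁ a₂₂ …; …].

T1 = [4/5 -3/5 0; 3/5 4/5 0; 0 0 1]
T2·T1 = [6/5 -9/10 0; -9/5 -12/5 0; 0 0 1]
T3·…·T1 = [-6/5 9/10 0; 18/5 24/5 0; 0 0 1]
T4·…·T1 = [-246/65 -531/130 0; 18/65 174/65 0; 0 0 1]
T5·…·T1 = [-246/65 -531/130 0; 141/65 1227/260 0; 0 0 1]
T6·…·T1 = [-738/65 -1593/130 0; -141/65 -1227/260 0; 0 0 1]

T = [-738/65 -1593/130 0; -141/65 -1227/260 0; 0 0 1]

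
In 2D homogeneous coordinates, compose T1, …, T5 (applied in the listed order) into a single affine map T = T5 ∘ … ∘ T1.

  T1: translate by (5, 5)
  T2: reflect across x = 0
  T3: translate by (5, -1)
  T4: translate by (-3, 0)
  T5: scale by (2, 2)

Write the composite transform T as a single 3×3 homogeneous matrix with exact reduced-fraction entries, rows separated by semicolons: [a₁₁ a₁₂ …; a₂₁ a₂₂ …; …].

T1 = [1 0 5; 0 1 5; 0 0 1]
T2·T1 = [-1 0 -5; 0 1 5; 0 0 1]
T3·…·T1 = [-1 0 0; 0 1 4; 0 0 1]
T4·…·T1 = [-1 0 -3; 0 1 4; 0 0 1]
T5·…·T1 = [-2 0 -6; 0 2 8; 0 0 1]

T = [-2 0 -6; 0 2 8; 0 0 1]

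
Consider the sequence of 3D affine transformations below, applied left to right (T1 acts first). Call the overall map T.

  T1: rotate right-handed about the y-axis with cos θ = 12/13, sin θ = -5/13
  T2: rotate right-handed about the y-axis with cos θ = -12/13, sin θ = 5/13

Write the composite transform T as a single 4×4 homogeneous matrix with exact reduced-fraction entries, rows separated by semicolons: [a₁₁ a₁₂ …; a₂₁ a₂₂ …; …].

T = [-119/169 0 120/169 0; 0 1 0 0; -120/169 0 -119/169 0; 0 0 0 1]

T1 = [12/13 0 -5/13 0; 0 1 0 0; 5/13 0 12/13 0; 0 0 0 1]
T2·T1 = [-119/169 0 120/169 0; 0 1 0 0; -120/169 0 -119/169 0; 0 0 0 1]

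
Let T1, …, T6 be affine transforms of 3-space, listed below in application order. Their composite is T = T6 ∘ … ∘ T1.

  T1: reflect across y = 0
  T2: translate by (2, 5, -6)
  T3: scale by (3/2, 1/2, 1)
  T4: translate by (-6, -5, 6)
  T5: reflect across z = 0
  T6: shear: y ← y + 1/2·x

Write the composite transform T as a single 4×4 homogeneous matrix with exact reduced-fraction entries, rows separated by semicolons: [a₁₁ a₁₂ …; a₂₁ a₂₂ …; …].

T = [3/2 0 0 -3; 3/4 -1/2 0 -4; 0 0 -1 0; 0 0 0 1]

T1 = [1 0 0 0; 0 -1 0 0; 0 0 1 0; 0 0 0 1]
T2·T1 = [1 0 0 2; 0 -1 0 5; 0 0 1 -6; 0 0 0 1]
T3·…·T1 = [3/2 0 0 3; 0 -1/2 0 5/2; 0 0 1 -6; 0 0 0 1]
T4·…·T1 = [3/2 0 0 -3; 0 -1/2 0 -5/2; 0 0 1 0; 0 0 0 1]
T5·…·T1 = [3/2 0 0 -3; 0 -1/2 0 -5/2; 0 0 -1 0; 0 0 0 1]
T6·…·T1 = [3/2 0 0 -3; 3/4 -1/2 0 -4; 0 0 -1 0; 0 0 0 1]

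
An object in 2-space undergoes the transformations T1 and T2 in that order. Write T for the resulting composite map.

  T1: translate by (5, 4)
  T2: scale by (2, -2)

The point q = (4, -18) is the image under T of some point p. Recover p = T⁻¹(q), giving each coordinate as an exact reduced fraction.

p = (-3, 5)

T1 = [1 0 5; 0 1 4; 0 0 1]
T2·T1 = [2 0 10; 0 -2 -8; 0 0 1]
det M = -4; M⁻¹ = [1/2 0 -5; 0 -1/2 -4; 0 0 1]
M⁻¹ · (4, -18)ᵀ = (-3, 5)ᵀ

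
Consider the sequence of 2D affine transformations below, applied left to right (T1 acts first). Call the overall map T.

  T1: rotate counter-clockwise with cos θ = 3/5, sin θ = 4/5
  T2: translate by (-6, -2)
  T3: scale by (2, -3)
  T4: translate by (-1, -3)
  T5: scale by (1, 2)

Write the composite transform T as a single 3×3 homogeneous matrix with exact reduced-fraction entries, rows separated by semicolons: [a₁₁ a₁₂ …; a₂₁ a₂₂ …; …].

T1 = [3/5 -4/5 0; 4/5 3/5 0; 0 0 1]
T2·T1 = [3/5 -4/5 -6; 4/5 3/5 -2; 0 0 1]
T3·…·T1 = [6/5 -8/5 -12; -12/5 -9/5 6; 0 0 1]
T4·…·T1 = [6/5 -8/5 -13; -12/5 -9/5 3; 0 0 1]
T5·…·T1 = [6/5 -8/5 -13; -24/5 -18/5 6; 0 0 1]

T = [6/5 -8/5 -13; -24/5 -18/5 6; 0 0 1]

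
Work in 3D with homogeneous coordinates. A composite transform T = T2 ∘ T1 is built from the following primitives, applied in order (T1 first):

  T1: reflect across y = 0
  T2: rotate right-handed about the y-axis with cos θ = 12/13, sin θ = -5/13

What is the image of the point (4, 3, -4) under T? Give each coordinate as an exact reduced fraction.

T(p) = (68/13, -3, -28/13)

T1 reflect across y = 0: (4, 3, -4) → (4, -3, -4)
T2 rotate right-handed about the y-axis with cos θ = 12/13, sin θ = -5/13: (4, -3, -4) → (68/13, -3, -28/13)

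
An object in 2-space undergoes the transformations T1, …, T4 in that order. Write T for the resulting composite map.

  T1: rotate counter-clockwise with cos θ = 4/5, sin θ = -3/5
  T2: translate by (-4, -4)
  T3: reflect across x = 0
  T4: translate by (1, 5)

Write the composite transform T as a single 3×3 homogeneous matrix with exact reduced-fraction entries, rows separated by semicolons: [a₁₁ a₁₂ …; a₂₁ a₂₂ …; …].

T1 = [4/5 3/5 0; -3/5 4/5 0; 0 0 1]
T2·T1 = [4/5 3/5 -4; -3/5 4/5 -4; 0 0 1]
T3·…·T1 = [-4/5 -3/5 4; -3/5 4/5 -4; 0 0 1]
T4·…·T1 = [-4/5 -3/5 5; -3/5 4/5 1; 0 0 1]

T = [-4/5 -3/5 5; -3/5 4/5 1; 0 0 1]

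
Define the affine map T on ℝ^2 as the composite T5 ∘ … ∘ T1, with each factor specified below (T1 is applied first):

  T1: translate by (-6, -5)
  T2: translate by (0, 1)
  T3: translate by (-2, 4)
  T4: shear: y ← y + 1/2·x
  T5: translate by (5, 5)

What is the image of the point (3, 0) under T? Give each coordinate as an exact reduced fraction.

T1 translate by (-6, -5): (3, 0) → (-3, -5)
T2 translate by (0, 1): (-3, -5) → (-3, -4)
T3 translate by (-2, 4): (-3, -4) → (-5, 0)
T4 shear: y ← y + 1/2·x: (-5, 0) → (-5, -5/2)
T5 translate by (5, 5): (-5, -5/2) → (0, 5/2)

T(p) = (0, 5/2)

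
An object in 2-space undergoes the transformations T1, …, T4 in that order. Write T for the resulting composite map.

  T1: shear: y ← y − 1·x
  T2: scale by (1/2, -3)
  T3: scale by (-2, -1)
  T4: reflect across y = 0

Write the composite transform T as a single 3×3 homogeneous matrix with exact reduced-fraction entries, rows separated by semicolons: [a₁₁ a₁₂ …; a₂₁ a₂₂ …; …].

T = [-1 0 0; 3 -3 0; 0 0 1]

T1 = [1 0 0; -1 1 0; 0 0 1]
T2·T1 = [1/2 0 0; 3 -3 0; 0 0 1]
T3·…·T1 = [-1 0 0; -3 3 0; 0 0 1]
T4·…·T1 = [-1 0 0; 3 -3 0; 0 0 1]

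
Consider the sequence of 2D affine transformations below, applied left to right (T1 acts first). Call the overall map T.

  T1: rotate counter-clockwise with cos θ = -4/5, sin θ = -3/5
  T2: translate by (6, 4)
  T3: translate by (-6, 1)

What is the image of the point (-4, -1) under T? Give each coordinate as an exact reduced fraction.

T(p) = (13/5, 41/5)

T1 rotate counter-clockwise with cos θ = -4/5, sin θ = -3/5: (-4, -1) → (13/5, 16/5)
T2 translate by (6, 4): (13/5, 16/5) → (43/5, 36/5)
T3 translate by (-6, 1): (43/5, 36/5) → (13/5, 41/5)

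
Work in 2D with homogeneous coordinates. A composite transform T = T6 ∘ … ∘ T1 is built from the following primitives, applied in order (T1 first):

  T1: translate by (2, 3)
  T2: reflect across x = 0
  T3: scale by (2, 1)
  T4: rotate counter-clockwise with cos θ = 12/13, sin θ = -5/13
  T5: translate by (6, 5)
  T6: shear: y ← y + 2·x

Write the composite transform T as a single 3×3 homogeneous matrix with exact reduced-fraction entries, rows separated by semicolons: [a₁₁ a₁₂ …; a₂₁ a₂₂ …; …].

T = [-24/13 5/13 45/13; -38/13 22/13 211/13; 0 0 1]

T1 = [1 0 2; 0 1 3; 0 0 1]
T2·T1 = [-1 0 -2; 0 1 3; 0 0 1]
T3·…·T1 = [-2 0 -4; 0 1 3; 0 0 1]
T4·…·T1 = [-24/13 5/13 -33/13; 10/13 12/13 56/13; 0 0 1]
T5·…·T1 = [-24/13 5/13 45/13; 10/13 12/13 121/13; 0 0 1]
T6·…·T1 = [-24/13 5/13 45/13; -38/13 22/13 211/13; 0 0 1]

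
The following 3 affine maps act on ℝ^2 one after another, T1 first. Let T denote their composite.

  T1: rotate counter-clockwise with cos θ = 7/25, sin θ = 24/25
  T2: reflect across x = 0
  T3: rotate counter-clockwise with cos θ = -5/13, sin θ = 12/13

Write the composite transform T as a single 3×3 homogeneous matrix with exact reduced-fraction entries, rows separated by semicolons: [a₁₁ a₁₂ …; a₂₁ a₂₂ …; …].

T = [-253/325 -204/325 0; -204/325 253/325 0; 0 0 1]

T1 = [7/25 -24/25 0; 24/25 7/25 0; 0 0 1]
T2·T1 = [-7/25 24/25 0; 24/25 7/25 0; 0 0 1]
T3·…·T1 = [-253/325 -204/325 0; -204/325 253/325 0; 0 0 1]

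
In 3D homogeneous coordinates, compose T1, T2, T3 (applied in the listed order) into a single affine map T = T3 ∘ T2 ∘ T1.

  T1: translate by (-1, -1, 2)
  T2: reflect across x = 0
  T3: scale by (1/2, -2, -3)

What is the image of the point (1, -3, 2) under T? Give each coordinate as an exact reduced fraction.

T(p) = (0, 8, -12)

T1 translate by (-1, -1, 2): (1, -3, 2) → (0, -4, 4)
T2 reflect across x = 0: (0, -4, 4) → (0, -4, 4)
T3 scale by (1/2, -2, -3): (0, -4, 4) → (0, 8, -12)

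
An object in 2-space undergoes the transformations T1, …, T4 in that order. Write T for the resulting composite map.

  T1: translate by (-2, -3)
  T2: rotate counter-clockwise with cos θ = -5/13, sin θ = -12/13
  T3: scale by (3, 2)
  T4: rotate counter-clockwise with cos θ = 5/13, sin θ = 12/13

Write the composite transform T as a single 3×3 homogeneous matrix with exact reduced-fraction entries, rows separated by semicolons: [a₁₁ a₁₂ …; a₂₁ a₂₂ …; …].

T1 = [1 0 -2; 0 1 -3; 0 0 1]
T2·T1 = [-5/13 12/13 -2; -12/13 -5/13 3; 0 0 1]
T3·…·T1 = [-15/13 36/13 -6; -24/13 -10/13 6; 0 0 1]
T4·…·T1 = [213/169 300/169 -102/13; -300/169 382/169 -42/13; 0 0 1]

T = [213/169 300/169 -102/13; -300/169 382/169 -42/13; 0 0 1]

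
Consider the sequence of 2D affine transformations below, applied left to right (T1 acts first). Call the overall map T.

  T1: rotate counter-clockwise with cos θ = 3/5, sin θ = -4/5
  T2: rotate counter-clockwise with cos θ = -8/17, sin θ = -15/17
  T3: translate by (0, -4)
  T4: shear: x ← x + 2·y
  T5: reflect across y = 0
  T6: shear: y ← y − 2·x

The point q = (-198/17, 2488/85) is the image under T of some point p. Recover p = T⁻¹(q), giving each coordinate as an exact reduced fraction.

p = (0, 2)

T1 = [3/5 4/5 0; -4/5 3/5 0; 0 0 1]
T2·T1 = [-84/85 13/85 0; -13/85 -84/85 0; 0 0 1]
T3·…·T1 = [-84/85 13/85 0; -13/85 -84/85 -4; 0 0 1]
T4·…·T1 = [-22/17 -31/17 -8; -13/85 -84/85 -4; 0 0 1]
T5·…·T1 = [-22/17 -31/17 -8; 13/85 84/85 4; 0 0 1]
T6·…·T1 = [-22/17 -31/17 -8; 233/85 394/85 20; 0 0 1]
det M = -1; M⁻¹ = [-394/85 -31/17 -52/85; 233/85 22/17 -336/85; 0 0 1]
M⁻¹ · (-198/17, 2488/85)ᵀ = (0, 2)ᵀ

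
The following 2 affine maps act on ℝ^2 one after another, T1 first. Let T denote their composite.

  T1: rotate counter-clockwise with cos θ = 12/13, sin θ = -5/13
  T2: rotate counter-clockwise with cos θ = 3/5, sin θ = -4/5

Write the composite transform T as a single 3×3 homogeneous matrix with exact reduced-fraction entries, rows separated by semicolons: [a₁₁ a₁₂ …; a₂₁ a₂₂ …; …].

T1 = [12/13 5/13 0; -5/13 12/13 0; 0 0 1]
T2·T1 = [16/65 63/65 0; -63/65 16/65 0; 0 0 1]

T = [16/65 63/65 0; -63/65 16/65 0; 0 0 1]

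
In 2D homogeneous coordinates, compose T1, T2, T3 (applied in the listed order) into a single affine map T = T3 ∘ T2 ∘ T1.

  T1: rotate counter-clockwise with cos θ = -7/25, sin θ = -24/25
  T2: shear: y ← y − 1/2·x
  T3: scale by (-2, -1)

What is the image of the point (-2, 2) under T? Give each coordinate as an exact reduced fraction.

T(p) = (-124/25, -3/25)

T1 rotate counter-clockwise with cos θ = -7/25, sin θ = -24/25: (-2, 2) → (62/25, 34/25)
T2 shear: y ← y − 1/2·x: (62/25, 34/25) → (62/25, 3/25)
T3 scale by (-2, -1): (62/25, 3/25) → (-124/25, -3/25)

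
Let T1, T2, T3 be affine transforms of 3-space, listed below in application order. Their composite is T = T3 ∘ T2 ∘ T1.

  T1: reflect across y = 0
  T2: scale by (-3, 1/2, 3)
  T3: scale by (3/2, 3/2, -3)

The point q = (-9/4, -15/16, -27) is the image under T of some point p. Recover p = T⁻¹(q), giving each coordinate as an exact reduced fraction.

T1 = [1 0 0 0; 0 -1 0 0; 0 0 1 0; 0 0 0 1]
T2·T1 = [-3 0 0 0; 0 -1/2 0 0; 0 0 3 0; 0 0 0 1]
T3·…·T1 = [-9/2 0 0 0; 0 -3/4 0 0; 0 0 -9 0; 0 0 0 1]
det M = -243/8; M⁻¹ = [-2/9 0 0 0; 0 -4/3 0 0; 0 0 -1/9 0; 0 0 0 1]
M⁻¹ · (-9/4, -15/16, -27)ᵀ = (1/2, 5/4, 3)ᵀ

p = (1/2, 5/4, 3)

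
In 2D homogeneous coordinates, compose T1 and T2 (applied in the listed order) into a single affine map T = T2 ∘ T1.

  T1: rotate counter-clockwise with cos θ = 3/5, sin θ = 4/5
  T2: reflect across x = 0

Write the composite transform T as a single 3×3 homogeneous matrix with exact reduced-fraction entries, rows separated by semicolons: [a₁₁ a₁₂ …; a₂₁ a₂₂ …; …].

T = [-3/5 4/5 0; 4/5 3/5 0; 0 0 1]

T1 = [3/5 -4/5 0; 4/5 3/5 0; 0 0 1]
T2·T1 = [-3/5 4/5 0; 4/5 3/5 0; 0 0 1]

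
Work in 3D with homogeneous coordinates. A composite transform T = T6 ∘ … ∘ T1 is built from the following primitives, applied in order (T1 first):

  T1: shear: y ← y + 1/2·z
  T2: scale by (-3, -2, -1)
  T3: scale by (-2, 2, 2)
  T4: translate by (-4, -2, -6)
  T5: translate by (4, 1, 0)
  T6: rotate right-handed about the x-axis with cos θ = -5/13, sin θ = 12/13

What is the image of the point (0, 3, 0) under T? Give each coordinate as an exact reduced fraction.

T(p) = (0, 137/13, -126/13)

T1 shear: y ← y + 1/2·z: (0, 3, 0) → (0, 3, 0)
T2 scale by (-3, -2, -1): (0, 3, 0) → (0, -6, 0)
T3 scale by (-2, 2, 2): (0, -6, 0) → (0, -12, 0)
T4 translate by (-4, -2, -6): (0, -12, 0) → (-4, -14, -6)
T5 translate by (4, 1, 0): (-4, -14, -6) → (0, -13, -6)
T6 rotate right-handed about the x-axis with cos θ = -5/13, sin θ = 12/13: (0, -13, -6) → (0, 137/13, -126/13)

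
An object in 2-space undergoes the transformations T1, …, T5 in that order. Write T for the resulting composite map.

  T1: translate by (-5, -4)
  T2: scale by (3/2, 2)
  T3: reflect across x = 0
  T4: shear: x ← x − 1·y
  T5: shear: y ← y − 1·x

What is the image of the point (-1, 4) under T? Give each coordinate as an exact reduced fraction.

T(p) = (9, -9)

T1 translate by (-5, -4): (-1, 4) → (-6, 0)
T2 scale by (3/2, 2): (-6, 0) → (-9, 0)
T3 reflect across x = 0: (-9, 0) → (9, 0)
T4 shear: x ← x − 1·y: (9, 0) → (9, 0)
T5 shear: y ← y − 1·x: (9, 0) → (9, -9)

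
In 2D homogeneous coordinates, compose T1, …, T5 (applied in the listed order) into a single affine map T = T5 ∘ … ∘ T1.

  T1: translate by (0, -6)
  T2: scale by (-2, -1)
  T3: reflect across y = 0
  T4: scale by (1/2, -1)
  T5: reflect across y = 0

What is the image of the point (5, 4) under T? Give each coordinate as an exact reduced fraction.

T1 translate by (0, -6): (5, 4) → (5, -2)
T2 scale by (-2, -1): (5, -2) → (-10, 2)
T3 reflect across y = 0: (-10, 2) → (-10, -2)
T4 scale by (1/2, -1): (-10, -2) → (-5, 2)
T5 reflect across y = 0: (-5, 2) → (-5, -2)

T(p) = (-5, -2)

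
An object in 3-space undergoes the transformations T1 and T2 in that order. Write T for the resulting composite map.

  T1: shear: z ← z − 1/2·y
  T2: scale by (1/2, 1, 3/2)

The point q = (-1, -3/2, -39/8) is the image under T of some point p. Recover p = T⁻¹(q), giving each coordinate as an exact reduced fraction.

T1 = [1 0 0 0; 0 1 0 0; 0 -1/2 1 0; 0 0 0 1]
T2·T1 = [1/2 0 0 0; 0 1 0 0; 0 -3/4 3/2 0; 0 0 0 1]
det M = 3/4; M⁻¹ = [2 0 0 0; 0 1 0 0; 0 1/2 2/3 0; 0 0 0 1]
M⁻¹ · (-1, -3/2, -39/8)ᵀ = (-2, -3/2, -4)ᵀ

p = (-2, -3/2, -4)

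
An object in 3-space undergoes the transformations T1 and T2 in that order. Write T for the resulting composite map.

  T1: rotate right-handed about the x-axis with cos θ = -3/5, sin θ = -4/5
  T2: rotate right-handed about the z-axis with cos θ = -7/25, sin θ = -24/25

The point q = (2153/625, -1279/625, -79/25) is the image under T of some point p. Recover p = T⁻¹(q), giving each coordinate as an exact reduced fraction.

T1 = [1 0 0 0; 0 -3/5 4/5 0; 0 -4/5 -3/5 0; 0 0 0 1]
T2·T1 = [-7/25 -72/125 96/125 0; -24/25 21/125 -28/125 0; 0 -4/5 -3/5 0; 0 0 0 1]
det M = 1; M⁻¹ = [-7/25 -24/25 0 0; -72/125 21/125 -4/5 0; 96/125 -28/125 -3/5 0; 0 0 0 1]
M⁻¹ · (2153/625, -1279/625, -79/25)ᵀ = (1, 1/5, 5)ᵀ

p = (1, 1/5, 5)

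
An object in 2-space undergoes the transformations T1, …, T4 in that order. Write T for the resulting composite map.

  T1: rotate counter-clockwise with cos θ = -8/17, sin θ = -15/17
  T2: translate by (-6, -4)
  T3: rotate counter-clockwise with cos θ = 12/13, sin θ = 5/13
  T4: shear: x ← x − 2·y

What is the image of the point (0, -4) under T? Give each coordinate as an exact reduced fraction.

T(p) = (720/221, -1242/221)

T1 rotate counter-clockwise with cos θ = -8/17, sin θ = -15/17: (0, -4) → (-60/17, 32/17)
T2 translate by (-6, -4): (-60/17, 32/17) → (-162/17, -36/17)
T3 rotate counter-clockwise with cos θ = 12/13, sin θ = 5/13: (-162/17, -36/17) → (-1764/221, -1242/221)
T4 shear: x ← x − 2·y: (-1764/221, -1242/221) → (720/221, -1242/221)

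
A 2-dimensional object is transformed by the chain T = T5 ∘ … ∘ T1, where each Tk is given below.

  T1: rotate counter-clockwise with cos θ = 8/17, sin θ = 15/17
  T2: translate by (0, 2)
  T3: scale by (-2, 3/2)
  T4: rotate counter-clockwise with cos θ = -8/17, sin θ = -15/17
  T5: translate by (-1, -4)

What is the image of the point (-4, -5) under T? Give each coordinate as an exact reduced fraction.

T1 rotate counter-clockwise with cos θ = 8/17, sin θ = 15/17: (-4, -5) → (43/17, -100/17)
T2 translate by (0, 2): (43/17, -100/17) → (43/17, -66/17)
T3 scale by (-2, 3/2): (43/17, -66/17) → (-86/17, -99/17)
T4 rotate counter-clockwise with cos θ = -8/17, sin θ = -15/17: (-86/17, -99/17) → (-797/289, 2082/289)
T5 translate by (-1, -4): (-797/289, 2082/289) → (-1086/289, 926/289)

T(p) = (-1086/289, 926/289)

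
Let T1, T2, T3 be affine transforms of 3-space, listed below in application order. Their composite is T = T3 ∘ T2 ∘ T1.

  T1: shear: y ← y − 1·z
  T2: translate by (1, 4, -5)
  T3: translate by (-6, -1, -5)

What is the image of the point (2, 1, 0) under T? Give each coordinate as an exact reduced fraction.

T(p) = (-3, 4, -10)

T1 shear: y ← y − 1·z: (2, 1, 0) → (2, 1, 0)
T2 translate by (1, 4, -5): (2, 1, 0) → (3, 5, -5)
T3 translate by (-6, -1, -5): (3, 5, -5) → (-3, 4, -10)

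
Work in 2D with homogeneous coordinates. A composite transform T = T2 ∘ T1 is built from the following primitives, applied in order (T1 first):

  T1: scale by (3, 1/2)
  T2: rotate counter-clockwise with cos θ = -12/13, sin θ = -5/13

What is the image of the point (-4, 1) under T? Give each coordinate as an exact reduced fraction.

T1 scale by (3, 1/2): (-4, 1) → (-12, 1/2)
T2 rotate counter-clockwise with cos θ = -12/13, sin θ = -5/13: (-12, 1/2) → (293/26, 54/13)

T(p) = (293/26, 54/13)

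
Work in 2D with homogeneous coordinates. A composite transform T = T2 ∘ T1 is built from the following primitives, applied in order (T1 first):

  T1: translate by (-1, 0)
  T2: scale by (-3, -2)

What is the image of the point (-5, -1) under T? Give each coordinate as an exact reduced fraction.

T(p) = (18, 2)

T1 translate by (-1, 0): (-5, -1) → (-6, -1)
T2 scale by (-3, -2): (-6, -1) → (18, 2)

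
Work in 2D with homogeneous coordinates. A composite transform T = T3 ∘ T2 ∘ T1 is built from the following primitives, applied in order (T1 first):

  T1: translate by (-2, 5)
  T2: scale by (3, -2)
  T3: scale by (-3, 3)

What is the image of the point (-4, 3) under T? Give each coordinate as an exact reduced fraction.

T(p) = (54, -48)

T1 translate by (-2, 5): (-4, 3) → (-6, 8)
T2 scale by (3, -2): (-6, 8) → (-18, -16)
T3 scale by (-3, 3): (-18, -16) → (54, -48)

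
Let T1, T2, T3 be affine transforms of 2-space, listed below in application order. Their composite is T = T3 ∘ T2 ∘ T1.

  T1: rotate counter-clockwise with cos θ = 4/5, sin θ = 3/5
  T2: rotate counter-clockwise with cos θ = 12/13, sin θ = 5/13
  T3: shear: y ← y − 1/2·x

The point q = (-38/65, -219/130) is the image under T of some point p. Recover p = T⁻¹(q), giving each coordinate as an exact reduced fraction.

p = (-2, -1/2)

T1 = [4/5 -3/5 0; 3/5 4/5 0; 0 0 1]
T2·T1 = [33/65 -56/65 0; 56/65 33/65 0; 0 0 1]
T3·…·T1 = [33/65 -56/65 0; 79/130 61/65 0; 0 0 1]
det M = 1; M⁻¹ = [61/65 56/65 0; -79/130 33/65 0; 0 0 1]
M⁻¹ · (-38/65, -219/130)ᵀ = (-2, -1/2)ᵀ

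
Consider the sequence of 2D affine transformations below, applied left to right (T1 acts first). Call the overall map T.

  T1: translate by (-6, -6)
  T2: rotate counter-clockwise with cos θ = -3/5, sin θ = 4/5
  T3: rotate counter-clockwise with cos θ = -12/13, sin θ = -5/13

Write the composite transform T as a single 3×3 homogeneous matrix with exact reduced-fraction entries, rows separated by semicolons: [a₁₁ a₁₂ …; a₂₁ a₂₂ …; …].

T = [56/65 33/65 -534/65; -33/65 56/65 -138/65; 0 0 1]

T1 = [1 0 -6; 0 1 -6; 0 0 1]
T2·T1 = [-3/5 -4/5 42/5; 4/5 -3/5 -6/5; 0 0 1]
T3·…·T1 = [56/65 33/65 -534/65; -33/65 56/65 -138/65; 0 0 1]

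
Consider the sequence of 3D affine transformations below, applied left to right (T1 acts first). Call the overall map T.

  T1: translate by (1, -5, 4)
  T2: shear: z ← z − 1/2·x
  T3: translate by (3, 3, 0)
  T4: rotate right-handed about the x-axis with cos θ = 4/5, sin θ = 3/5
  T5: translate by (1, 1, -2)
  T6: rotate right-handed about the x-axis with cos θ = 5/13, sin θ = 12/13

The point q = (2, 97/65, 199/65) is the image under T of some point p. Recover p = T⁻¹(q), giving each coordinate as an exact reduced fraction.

p = (-3, 5, -5)

T1 = [1 0 0 1; 0 1 0 -5; 0 0 1 4; 0 0 0 1]
T2·T1 = [1 0 0 1; 0 1 0 -5; -1/2 0 1 7/2; 0 0 0 1]
T3·…·T1 = [1 0 0 4; 0 1 0 -2; -1/2 0 1 7/2; 0 0 0 1]
T4·…·T1 = [1 0 0 4; 3/10 4/5 -3/5 -37/10; -2/5 3/5 4/5 8/5; 0 0 0 1]
T5·…·T1 = [1 0 0 5; 3/10 4/5 -3/5 -27/10; -2/5 3/5 4/5 -2/5; 0 0 0 1]
T6·…·T1 = [1 0 0 5; 63/130 -16/65 -63/65 -87/130; 8/65 63/65 -16/65 -172/65; 0 0 0 1]
det M = 1; M⁻¹ = [1 0 0 -5; 0 -16/65 63/65 12/5; 1/2 -63/65 -16/65 -19/5; 0 0 0 1]
M⁻¹ · (2, 97/65, 199/65)ᵀ = (-3, 5, -5)ᵀ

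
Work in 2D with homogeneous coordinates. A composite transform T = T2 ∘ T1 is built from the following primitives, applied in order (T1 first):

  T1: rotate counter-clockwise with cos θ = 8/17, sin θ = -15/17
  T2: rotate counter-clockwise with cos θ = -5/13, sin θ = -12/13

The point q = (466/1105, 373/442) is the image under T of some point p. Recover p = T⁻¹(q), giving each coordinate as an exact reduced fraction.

p = (-1/2, -4/5)

T1 = [8/17 15/17 0; -15/17 8/17 0; 0 0 1]
T2·T1 = [-220/221 21/221 0; -21/221 -220/221 0; 0 0 1]
det M = 1; M⁻¹ = [-220/221 -21/221 0; 21/221 -220/221 0; 0 0 1]
M⁻¹ · (466/1105, 373/442)ᵀ = (-1/2, -4/5)ᵀ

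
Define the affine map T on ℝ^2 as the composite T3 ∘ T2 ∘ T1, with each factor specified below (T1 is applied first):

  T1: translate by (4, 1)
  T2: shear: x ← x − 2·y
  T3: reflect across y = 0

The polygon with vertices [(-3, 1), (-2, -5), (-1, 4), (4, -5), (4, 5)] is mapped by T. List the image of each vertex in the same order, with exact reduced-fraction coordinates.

T1 translate by (4, 1): (-3, 1) → (1, 2); (-2, -5) → (2, -4); (-1, 4) → (3, 5); (4, -5) → (8, -4); (4, 5) → (8, 6)
T2 shear: x ← x − 2·y: (1, 2) → (-3, 2); (2, -4) → (10, -4); (3, 5) → (-7, 5); (8, -4) → (16, -4); (8, 6) → (-4, 6)
T3 reflect across y = 0: (-3, 2) → (-3, -2); (10, -4) → (10, 4); (-7, 5) → (-7, -5); (16, -4) → (16, 4); (-4, 6) → (-4, -6)

image vertices: (-3, -2), (10, 4), (-7, -5), (16, 4), (-4, -6)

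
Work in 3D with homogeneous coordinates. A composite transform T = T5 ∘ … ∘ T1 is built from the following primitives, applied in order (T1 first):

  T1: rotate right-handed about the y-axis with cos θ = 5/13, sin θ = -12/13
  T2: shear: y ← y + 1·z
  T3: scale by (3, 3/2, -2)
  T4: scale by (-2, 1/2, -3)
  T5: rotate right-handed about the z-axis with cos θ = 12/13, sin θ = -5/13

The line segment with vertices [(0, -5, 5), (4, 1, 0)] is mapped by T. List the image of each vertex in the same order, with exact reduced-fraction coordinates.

T1 rotate right-handed about the y-axis with cos θ = 5/13, sin θ = -12/13: (0, -5, 5) → (-60/13, -5, 25/13); (4, 1, 0) → (20/13, 1, 48/13)
T2 shear: y ← y + 1·z: (-60/13, -5, 25/13) → (-60/13, -40/13, 25/13); (20/13, 1, 48/13) → (20/13, 61/13, 48/13)
T3 scale by (3, 3/2, -2): (-60/13, -40/13, 25/13) → (-180/13, -60/13, -50/13); (20/13, 61/13, 48/13) → (60/13, 183/26, -96/13)
T4 scale by (-2, 1/2, -3): (-180/13, -60/13, -50/13) → (360/13, -30/13, 150/13); (60/13, 183/26, -96/13) → (-120/13, 183/52, 288/13)
T5 rotate right-handed about the z-axis with cos θ = 12/13, sin θ = -5/13: (360/13, -30/13, 150/13) → (4170/169, -2160/169, 150/13); (-120/13, 183/52, 288/13) → (-4845/676, 1149/169, 288/13)

image vertices: (4170/169, -2160/169, 150/13), (-4845/676, 1149/169, 288/13)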